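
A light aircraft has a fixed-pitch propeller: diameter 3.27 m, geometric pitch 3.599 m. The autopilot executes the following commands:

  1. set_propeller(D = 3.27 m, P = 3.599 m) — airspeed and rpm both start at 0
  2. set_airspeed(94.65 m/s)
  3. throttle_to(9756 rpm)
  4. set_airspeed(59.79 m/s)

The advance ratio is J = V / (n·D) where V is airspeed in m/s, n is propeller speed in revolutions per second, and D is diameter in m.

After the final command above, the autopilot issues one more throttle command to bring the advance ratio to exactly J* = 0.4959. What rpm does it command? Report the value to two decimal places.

rpm = 2212.27

set_propeller: D = 3.27 m, P = 3.599 m (p = P/D = 1.100612); state ← (V=0, rpm=0)
set_airspeed(94.65): V ← 94.65 m/s
throttle_to(9756): rpm ← 9756
set_airspeed(59.79): V ← 59.79 m/s
final state: V = 59.79 m/s, rpm = 9756 → n = rpm/60 = 162.600000 rev/s
target J* = 0.4959; solve J* = V/(n·D) for n: n = V/(J*·D) = 59.79/(0.4959 × 3.27) = 36.871151 rev/s
rpm = 60·n = 2212.269047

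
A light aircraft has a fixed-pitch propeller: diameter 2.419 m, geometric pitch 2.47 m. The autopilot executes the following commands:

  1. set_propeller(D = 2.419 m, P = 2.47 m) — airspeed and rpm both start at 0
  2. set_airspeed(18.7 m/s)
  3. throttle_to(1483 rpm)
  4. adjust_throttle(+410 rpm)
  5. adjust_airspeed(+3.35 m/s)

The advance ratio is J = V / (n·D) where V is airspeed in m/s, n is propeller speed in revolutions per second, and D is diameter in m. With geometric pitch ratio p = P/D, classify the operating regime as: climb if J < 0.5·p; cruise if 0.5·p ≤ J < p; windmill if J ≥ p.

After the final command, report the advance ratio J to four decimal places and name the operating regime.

set_propeller: D = 2.419 m, P = 2.47 m (p = P/D = 1.021083); state ← (V=0, rpm=0)
set_airspeed(18.7): V ← 18.7 m/s
throttle_to(1483): rpm ← 1483
adjust_throttle(+410): rpm ← 1483 +410 = 1893
adjust_airspeed(+3.35): V ← 18.7 +3.35 = 22.05 m/s
final state: V = 22.05 m/s, rpm = 1893 → n = rpm/60 = 31.550000 rev/s
J = V / (n·D) = 22.05 / (31.550000 × 2.419) = 0.288917
regime bands: climb J<0.5105 | cruise [0.5105, 1.0211) | windmill J≥1.0211
J = 0.2889 → climb

J = 0.2889, regime = climb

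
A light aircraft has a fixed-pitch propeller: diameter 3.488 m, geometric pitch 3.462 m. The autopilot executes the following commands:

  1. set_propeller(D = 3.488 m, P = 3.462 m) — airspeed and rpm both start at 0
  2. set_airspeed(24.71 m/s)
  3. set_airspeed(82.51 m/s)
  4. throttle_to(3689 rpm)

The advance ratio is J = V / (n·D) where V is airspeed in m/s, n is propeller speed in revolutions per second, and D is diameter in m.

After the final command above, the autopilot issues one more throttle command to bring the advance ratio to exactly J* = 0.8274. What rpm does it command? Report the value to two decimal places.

set_propeller: D = 3.488 m, P = 3.462 m (p = P/D = 0.992546); state ← (V=0, rpm=0)
set_airspeed(24.71): V ← 24.71 m/s
set_airspeed(82.51): V ← 82.51 m/s
throttle_to(3689): rpm ← 3689
final state: V = 82.51 m/s, rpm = 3689 → n = rpm/60 = 61.483333 rev/s
target J* = 0.8274; solve J* = V/(n·D) for n: n = V/(J*·D) = 82.51/(0.8274 × 3.488) = 28.590029 rev/s
rpm = 60·n = 1715.401734

rpm = 1715.40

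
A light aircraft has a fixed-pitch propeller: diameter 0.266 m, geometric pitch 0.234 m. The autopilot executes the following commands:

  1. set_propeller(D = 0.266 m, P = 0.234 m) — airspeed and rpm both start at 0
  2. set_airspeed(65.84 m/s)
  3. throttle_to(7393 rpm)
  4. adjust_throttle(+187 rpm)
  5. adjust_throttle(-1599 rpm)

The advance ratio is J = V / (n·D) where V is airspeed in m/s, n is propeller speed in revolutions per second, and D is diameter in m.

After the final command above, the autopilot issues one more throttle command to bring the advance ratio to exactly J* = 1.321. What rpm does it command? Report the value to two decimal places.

set_propeller: D = 0.266 m, P = 0.234 m (p = P/D = 0.879699); state ← (V=0, rpm=0)
set_airspeed(65.84): V ← 65.84 m/s
throttle_to(7393): rpm ← 7393
adjust_throttle(+187): rpm ← 7393 +187 = 7580
adjust_throttle(-1599): rpm ← 7580 -1599 = 5981
final state: V = 65.84 m/s, rpm = 5981 → n = rpm/60 = 99.683333 rev/s
target J* = 1.321; solve J* = V/(n·D) for n: n = V/(J*·D) = 65.84/(1.321 × 0.266) = 187.372291 rev/s
rpm = 60·n = 11242.337486

rpm = 11242.34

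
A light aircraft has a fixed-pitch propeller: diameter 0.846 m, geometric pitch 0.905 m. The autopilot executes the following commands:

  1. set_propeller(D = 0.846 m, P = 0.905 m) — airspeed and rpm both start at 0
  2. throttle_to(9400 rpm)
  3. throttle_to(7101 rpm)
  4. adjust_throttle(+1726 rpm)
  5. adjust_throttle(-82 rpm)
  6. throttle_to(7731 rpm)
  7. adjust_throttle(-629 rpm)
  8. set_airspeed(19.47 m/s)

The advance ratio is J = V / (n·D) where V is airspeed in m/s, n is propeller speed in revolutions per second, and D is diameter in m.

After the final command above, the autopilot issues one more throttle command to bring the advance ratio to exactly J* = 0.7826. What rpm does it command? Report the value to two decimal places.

set_propeller: D = 0.846 m, P = 0.905 m (p = P/D = 1.069740); state ← (V=0, rpm=0)
throttle_to(9400): rpm ← 9400
throttle_to(7101): rpm ← 7101
adjust_throttle(+1726): rpm ← 7101 +1726 = 8827
adjust_throttle(-82): rpm ← 8827 -82 = 8745
throttle_to(7731): rpm ← 7731
adjust_throttle(-629): rpm ← 7731 -629 = 7102
set_airspeed(19.47): V ← 19.47 m/s
final state: V = 19.47 m/s, rpm = 7102 → n = rpm/60 = 118.366667 rev/s
target J* = 0.7826; solve J* = V/(n·D) for n: n = V/(J*·D) = 19.47/(0.7826 × 0.846) = 29.407340 rev/s
rpm = 60·n = 1764.440409

rpm = 1764.44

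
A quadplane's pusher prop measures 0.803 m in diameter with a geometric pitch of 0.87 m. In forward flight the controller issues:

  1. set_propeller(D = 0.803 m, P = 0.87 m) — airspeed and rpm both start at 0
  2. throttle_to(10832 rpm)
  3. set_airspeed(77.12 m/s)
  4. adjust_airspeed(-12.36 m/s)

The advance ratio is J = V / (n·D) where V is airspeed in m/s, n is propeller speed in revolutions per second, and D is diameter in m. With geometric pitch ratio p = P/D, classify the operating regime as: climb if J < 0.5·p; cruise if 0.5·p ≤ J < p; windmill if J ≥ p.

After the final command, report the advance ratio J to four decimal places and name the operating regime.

set_propeller: D = 0.803 m, P = 0.87 m (p = P/D = 1.083437); state ← (V=0, rpm=0)
throttle_to(10832): rpm ← 10832
set_airspeed(77.12): V ← 77.12 m/s
adjust_airspeed(-12.36): V ← 77.12 -12.36 = 64.76 m/s
final state: V = 64.76 m/s, rpm = 10832 → n = rpm/60 = 180.533333 rev/s
J = V / (n·D) = 64.76 / (180.533333 × 0.803) = 0.446718
regime bands: climb J<0.5417 | cruise [0.5417, 1.0834) | windmill J≥1.0834
J = 0.4467 → climb

J = 0.4467, regime = climb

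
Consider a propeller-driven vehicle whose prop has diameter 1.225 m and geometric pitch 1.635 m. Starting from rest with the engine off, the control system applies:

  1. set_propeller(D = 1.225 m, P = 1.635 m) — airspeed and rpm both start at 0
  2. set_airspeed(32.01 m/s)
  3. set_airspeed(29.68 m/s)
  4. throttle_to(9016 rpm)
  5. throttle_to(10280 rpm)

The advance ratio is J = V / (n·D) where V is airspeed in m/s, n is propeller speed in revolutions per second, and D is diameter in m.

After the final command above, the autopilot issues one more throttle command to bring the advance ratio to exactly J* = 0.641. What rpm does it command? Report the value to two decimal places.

set_propeller: D = 1.225 m, P = 1.635 m (p = P/D = 1.334694); state ← (V=0, rpm=0)
set_airspeed(32.01): V ← 32.01 m/s
set_airspeed(29.68): V ← 29.68 m/s
throttle_to(9016): rpm ← 9016
throttle_to(10280): rpm ← 10280
final state: V = 29.68 m/s, rpm = 10280 → n = rpm/60 = 171.333333 rev/s
target J* = 0.641; solve J* = V/(n·D) for n: n = V/(J*·D) = 29.68/(0.641 × 1.225) = 37.798083 rev/s
rpm = 60·n = 2267.885001

rpm = 2267.89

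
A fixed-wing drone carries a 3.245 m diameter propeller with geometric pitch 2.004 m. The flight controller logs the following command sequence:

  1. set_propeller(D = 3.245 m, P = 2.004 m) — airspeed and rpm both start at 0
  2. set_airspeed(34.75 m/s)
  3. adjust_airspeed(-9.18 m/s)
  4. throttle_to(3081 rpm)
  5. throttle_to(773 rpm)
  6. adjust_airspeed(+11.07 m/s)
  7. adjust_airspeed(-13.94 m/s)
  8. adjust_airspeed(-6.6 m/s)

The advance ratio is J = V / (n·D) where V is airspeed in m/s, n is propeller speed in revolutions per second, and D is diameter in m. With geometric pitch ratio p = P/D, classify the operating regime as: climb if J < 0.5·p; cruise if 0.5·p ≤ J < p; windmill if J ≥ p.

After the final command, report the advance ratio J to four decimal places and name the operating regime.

set_propeller: D = 3.245 m, P = 2.004 m (p = P/D = 0.617565); state ← (V=0, rpm=0)
set_airspeed(34.75): V ← 34.75 m/s
adjust_airspeed(-9.18): V ← 34.75 -9.18 = 25.57 m/s
throttle_to(3081): rpm ← 3081
throttle_to(773): rpm ← 773
adjust_airspeed(+11.07): V ← 25.57 +11.07 = 36.64 m/s
adjust_airspeed(-13.94): V ← 36.64 -13.94 = 22.7 m/s
adjust_airspeed(-6.6): V ← 22.7 -6.6 = 16.1 m/s
final state: V = 16.1 m/s, rpm = 773 → n = rpm/60 = 12.883333 rev/s
J = V / (n·D) = 16.1 / (12.883333 × 3.245) = 0.385108
regime bands: climb J<0.3088 | cruise [0.3088, 0.6176) | windmill J≥0.6176
J = 0.3851 → cruise

J = 0.3851, regime = cruise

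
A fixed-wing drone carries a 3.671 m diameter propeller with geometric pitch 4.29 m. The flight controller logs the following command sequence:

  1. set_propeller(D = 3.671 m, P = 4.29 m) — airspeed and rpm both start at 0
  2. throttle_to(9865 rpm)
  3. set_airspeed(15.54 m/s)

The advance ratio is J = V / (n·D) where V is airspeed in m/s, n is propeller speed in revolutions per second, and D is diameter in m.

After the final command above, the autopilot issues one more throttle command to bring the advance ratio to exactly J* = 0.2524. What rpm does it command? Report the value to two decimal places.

set_propeller: D = 3.671 m, P = 4.29 m (p = P/D = 1.168619); state ← (V=0, rpm=0)
throttle_to(9865): rpm ← 9865
set_airspeed(15.54): V ← 15.54 m/s
final state: V = 15.54 m/s, rpm = 9865 → n = rpm/60 = 164.416667 rev/s
target J* = 0.2524; solve J* = V/(n·D) for n: n = V/(J*·D) = 15.54/(0.2524 × 3.671) = 16.771707 rev/s
rpm = 60·n = 1006.302449

rpm = 1006.30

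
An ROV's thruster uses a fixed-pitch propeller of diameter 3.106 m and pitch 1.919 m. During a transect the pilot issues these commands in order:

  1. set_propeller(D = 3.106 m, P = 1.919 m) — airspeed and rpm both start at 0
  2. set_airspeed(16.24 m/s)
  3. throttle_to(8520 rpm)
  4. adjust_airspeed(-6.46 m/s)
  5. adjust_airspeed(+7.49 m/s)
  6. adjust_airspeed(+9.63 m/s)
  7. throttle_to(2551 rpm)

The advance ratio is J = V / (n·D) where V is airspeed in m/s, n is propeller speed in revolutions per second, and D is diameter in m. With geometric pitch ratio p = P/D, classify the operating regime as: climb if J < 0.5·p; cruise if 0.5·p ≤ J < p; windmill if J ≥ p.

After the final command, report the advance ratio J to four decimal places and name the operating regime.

set_propeller: D = 3.106 m, P = 1.919 m (p = P/D = 0.617836); state ← (V=0, rpm=0)
set_airspeed(16.24): V ← 16.24 m/s
throttle_to(8520): rpm ← 8520
adjust_airspeed(-6.46): V ← 16.24 -6.46 = 9.78 m/s
adjust_airspeed(+7.49): V ← 9.78 +7.49 = 17.27 m/s
adjust_airspeed(+9.63): V ← 17.27 +9.63 = 26.9 m/s
throttle_to(2551): rpm ← 2551
final state: V = 26.9 m/s, rpm = 2551 → n = rpm/60 = 42.516667 rev/s
J = V / (n·D) = 26.9 / (42.516667 × 3.106) = 0.203700
regime bands: climb J<0.3089 | cruise [0.3089, 0.6178) | windmill J≥0.6178
J = 0.2037 → climb

J = 0.2037, regime = climb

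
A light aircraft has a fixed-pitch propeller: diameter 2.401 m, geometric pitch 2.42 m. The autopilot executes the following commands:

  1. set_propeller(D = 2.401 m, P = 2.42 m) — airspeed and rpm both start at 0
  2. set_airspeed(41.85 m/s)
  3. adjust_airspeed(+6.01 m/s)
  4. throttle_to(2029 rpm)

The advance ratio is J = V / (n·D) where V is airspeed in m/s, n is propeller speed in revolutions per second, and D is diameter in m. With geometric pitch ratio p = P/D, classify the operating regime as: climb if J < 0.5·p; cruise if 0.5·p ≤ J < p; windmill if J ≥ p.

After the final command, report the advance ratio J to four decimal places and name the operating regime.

J = 0.5895, regime = cruise

set_propeller: D = 2.401 m, P = 2.42 m (p = P/D = 1.007913); state ← (V=0, rpm=0)
set_airspeed(41.85): V ← 41.85 m/s
adjust_airspeed(+6.01): V ← 41.85 +6.01 = 47.86 m/s
throttle_to(2029): rpm ← 2029
final state: V = 47.86 m/s, rpm = 2029 → n = rpm/60 = 33.816667 rev/s
J = V / (n·D) = 47.86 / (33.816667 × 2.401) = 0.589454
regime bands: climb J<0.5040 | cruise [0.5040, 1.0079) | windmill J≥1.0079
J = 0.5895 → cruise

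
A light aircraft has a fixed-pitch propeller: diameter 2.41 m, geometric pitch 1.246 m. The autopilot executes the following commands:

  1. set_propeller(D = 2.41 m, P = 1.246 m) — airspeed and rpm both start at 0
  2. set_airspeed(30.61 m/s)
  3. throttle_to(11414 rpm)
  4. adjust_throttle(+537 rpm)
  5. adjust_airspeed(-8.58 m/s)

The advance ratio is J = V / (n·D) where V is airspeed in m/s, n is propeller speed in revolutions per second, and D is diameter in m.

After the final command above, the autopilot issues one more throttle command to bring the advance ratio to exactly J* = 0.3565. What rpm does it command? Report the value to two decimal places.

rpm = 1538.47

set_propeller: D = 2.41 m, P = 1.246 m (p = P/D = 0.517012); state ← (V=0, rpm=0)
set_airspeed(30.61): V ← 30.61 m/s
throttle_to(11414): rpm ← 11414
adjust_throttle(+537): rpm ← 11414 +537 = 11951
adjust_airspeed(-8.58): V ← 30.61 -8.58 = 22.03 m/s
final state: V = 22.03 m/s, rpm = 11951 → n = rpm/60 = 199.183333 rev/s
target J* = 0.3565; solve J* = V/(n·D) for n: n = V/(J*·D) = 22.03/(0.3565 × 2.41) = 25.641175 rev/s
rpm = 60·n = 1538.470492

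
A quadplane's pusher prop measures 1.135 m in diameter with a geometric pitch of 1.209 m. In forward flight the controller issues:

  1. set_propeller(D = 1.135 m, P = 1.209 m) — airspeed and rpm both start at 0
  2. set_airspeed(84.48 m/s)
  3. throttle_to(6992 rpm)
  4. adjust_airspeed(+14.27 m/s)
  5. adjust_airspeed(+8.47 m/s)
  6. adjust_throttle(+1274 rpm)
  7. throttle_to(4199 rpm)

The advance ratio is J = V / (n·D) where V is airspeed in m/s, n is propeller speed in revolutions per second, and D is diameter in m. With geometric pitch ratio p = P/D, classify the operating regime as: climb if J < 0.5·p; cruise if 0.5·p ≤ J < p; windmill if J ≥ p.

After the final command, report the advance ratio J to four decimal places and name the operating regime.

J = 1.3498, regime = windmill

set_propeller: D = 1.135 m, P = 1.209 m (p = P/D = 1.065198); state ← (V=0, rpm=0)
set_airspeed(84.48): V ← 84.48 m/s
throttle_to(6992): rpm ← 6992
adjust_airspeed(+14.27): V ← 84.48 +14.27 = 98.75 m/s
adjust_airspeed(+8.47): V ← 98.75 +8.47 = 107.22 m/s
adjust_throttle(+1274): rpm ← 6992 +1274 = 8266
throttle_to(4199): rpm ← 4199
final state: V = 107.22 m/s, rpm = 4199 → n = rpm/60 = 69.983333 rev/s
J = V / (n·D) = 107.22 / (69.983333 × 1.135) = 1.349849
regime bands: climb J<0.5326 | cruise [0.5326, 1.0652) | windmill J≥1.0652
J = 1.3498 → windmill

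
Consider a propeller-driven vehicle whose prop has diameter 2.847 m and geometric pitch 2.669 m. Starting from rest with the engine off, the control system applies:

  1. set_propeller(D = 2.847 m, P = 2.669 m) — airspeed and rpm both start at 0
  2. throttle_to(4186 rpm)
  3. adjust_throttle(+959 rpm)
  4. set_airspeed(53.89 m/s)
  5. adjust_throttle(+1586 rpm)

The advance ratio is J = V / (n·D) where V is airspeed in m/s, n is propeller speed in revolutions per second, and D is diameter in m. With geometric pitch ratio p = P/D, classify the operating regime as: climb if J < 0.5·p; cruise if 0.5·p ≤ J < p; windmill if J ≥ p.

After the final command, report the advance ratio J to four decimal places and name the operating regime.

set_propeller: D = 2.847 m, P = 2.669 m (p = P/D = 0.937478); state ← (V=0, rpm=0)
throttle_to(4186): rpm ← 4186
adjust_throttle(+959): rpm ← 4186 +959 = 5145
set_airspeed(53.89): V ← 53.89 m/s
adjust_throttle(+1586): rpm ← 5145 +1586 = 6731
final state: V = 53.89 m/s, rpm = 6731 → n = rpm/60 = 112.183333 rev/s
J = V / (n·D) = 53.89 / (112.183333 × 2.847) = 0.168730
regime bands: climb J<0.4687 | cruise [0.4687, 0.9375) | windmill J≥0.9375
J = 0.1687 → climb

J = 0.1687, regime = climb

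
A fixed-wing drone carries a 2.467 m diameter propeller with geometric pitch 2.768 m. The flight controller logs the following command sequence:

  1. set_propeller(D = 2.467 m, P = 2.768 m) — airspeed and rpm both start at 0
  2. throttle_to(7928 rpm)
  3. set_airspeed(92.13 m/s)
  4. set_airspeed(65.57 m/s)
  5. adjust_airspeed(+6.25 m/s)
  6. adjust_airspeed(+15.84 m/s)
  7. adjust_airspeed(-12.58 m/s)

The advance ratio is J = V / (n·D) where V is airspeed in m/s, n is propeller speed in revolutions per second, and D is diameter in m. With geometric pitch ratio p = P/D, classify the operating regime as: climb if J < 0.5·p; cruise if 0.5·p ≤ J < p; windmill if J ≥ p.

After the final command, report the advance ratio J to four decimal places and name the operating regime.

set_propeller: D = 2.467 m, P = 2.768 m (p = P/D = 1.122011); state ← (V=0, rpm=0)
throttle_to(7928): rpm ← 7928
set_airspeed(92.13): V ← 92.13 m/s
set_airspeed(65.57): V ← 65.57 m/s
adjust_airspeed(+6.25): V ← 65.57 +6.25 = 71.82 m/s
adjust_airspeed(+15.84): V ← 71.82 +15.84 = 87.66 m/s
adjust_airspeed(-12.58): V ← 87.66 -12.58 = 75.08 m/s
final state: V = 75.08 m/s, rpm = 7928 → n = rpm/60 = 132.133333 rev/s
J = V / (n·D) = 75.08 / (132.133333 × 2.467) = 0.230326
regime bands: climb J<0.5610 | cruise [0.5610, 1.1220) | windmill J≥1.1220
J = 0.2303 → climb

J = 0.2303, regime = climb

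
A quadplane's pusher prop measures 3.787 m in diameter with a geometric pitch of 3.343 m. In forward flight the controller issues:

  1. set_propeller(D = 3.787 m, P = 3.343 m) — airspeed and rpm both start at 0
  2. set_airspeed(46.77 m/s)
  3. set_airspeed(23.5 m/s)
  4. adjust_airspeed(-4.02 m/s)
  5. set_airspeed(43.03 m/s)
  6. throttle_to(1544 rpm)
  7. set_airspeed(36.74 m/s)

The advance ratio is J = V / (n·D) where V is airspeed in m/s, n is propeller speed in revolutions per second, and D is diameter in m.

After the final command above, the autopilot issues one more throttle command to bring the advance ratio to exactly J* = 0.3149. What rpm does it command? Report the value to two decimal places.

rpm = 1848.51

set_propeller: D = 3.787 m, P = 3.343 m (p = P/D = 0.882757); state ← (V=0, rpm=0)
set_airspeed(46.77): V ← 46.77 m/s
set_airspeed(23.5): V ← 23.5 m/s
adjust_airspeed(-4.02): V ← 23.5 -4.02 = 19.48 m/s
set_airspeed(43.03): V ← 43.03 m/s
throttle_to(1544): rpm ← 1544
set_airspeed(36.74): V ← 36.74 m/s
final state: V = 36.74 m/s, rpm = 1544 → n = rpm/60 = 25.733333 rev/s
target J* = 0.3149; solve J* = V/(n·D) for n: n = V/(J*·D) = 36.74/(0.3149 × 3.787) = 30.808545 rev/s
rpm = 60·n = 1848.512691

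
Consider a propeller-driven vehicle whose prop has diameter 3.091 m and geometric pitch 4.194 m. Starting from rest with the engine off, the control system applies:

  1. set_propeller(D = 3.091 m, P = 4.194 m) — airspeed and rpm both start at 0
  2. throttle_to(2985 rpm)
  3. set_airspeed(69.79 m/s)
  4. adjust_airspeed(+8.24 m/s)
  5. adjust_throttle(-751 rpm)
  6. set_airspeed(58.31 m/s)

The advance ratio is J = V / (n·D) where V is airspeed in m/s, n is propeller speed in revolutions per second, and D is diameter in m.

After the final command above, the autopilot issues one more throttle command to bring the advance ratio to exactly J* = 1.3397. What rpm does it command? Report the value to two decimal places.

set_propeller: D = 3.091 m, P = 4.194 m (p = P/D = 1.356842); state ← (V=0, rpm=0)
throttle_to(2985): rpm ← 2985
set_airspeed(69.79): V ← 69.79 m/s
adjust_airspeed(+8.24): V ← 69.79 +8.24 = 78.03 m/s
adjust_throttle(-751): rpm ← 2985 -751 = 2234
set_airspeed(58.31): V ← 58.31 m/s
final state: V = 58.31 m/s, rpm = 2234 → n = rpm/60 = 37.233333 rev/s
target J* = 1.3397; solve J* = V/(n·D) for n: n = V/(J*·D) = 58.31/(1.3397 × 3.091) = 14.081097 rev/s
rpm = 60·n = 844.865798

rpm = 844.87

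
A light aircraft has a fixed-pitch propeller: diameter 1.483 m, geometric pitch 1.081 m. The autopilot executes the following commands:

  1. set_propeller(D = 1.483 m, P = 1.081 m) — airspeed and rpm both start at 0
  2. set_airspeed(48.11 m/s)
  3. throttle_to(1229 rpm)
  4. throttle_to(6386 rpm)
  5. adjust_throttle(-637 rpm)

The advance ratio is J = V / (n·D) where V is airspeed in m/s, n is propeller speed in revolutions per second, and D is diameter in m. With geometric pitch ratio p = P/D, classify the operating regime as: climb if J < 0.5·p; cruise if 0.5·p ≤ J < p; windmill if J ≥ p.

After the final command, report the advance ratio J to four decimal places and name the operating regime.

set_propeller: D = 1.483 m, P = 1.081 m (p = P/D = 0.728928); state ← (V=0, rpm=0)
set_airspeed(48.11): V ← 48.11 m/s
throttle_to(1229): rpm ← 1229
throttle_to(6386): rpm ← 6386
adjust_throttle(-637): rpm ← 6386 -637 = 5749
final state: V = 48.11 m/s, rpm = 5749 → n = rpm/60 = 95.816667 rev/s
J = V / (n·D) = 48.11 / (95.816667 × 1.483) = 0.338574
regime bands: climb J<0.3645 | cruise [0.3645, 0.7289) | windmill J≥0.7289
J = 0.3386 → climb

J = 0.3386, regime = climb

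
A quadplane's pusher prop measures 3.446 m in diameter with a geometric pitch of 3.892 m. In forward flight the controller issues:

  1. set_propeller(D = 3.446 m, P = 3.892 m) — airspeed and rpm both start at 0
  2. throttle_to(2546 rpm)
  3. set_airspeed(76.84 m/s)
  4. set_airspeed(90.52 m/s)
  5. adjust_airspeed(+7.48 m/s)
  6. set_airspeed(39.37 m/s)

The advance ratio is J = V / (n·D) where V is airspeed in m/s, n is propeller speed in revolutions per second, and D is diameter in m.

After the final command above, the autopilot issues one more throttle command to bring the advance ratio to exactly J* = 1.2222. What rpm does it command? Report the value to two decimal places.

set_propeller: D = 3.446 m, P = 3.892 m (p = P/D = 1.129425); state ← (V=0, rpm=0)
throttle_to(2546): rpm ← 2546
set_airspeed(76.84): V ← 76.84 m/s
set_airspeed(90.52): V ← 90.52 m/s
adjust_airspeed(+7.48): V ← 90.52 +7.48 = 98 m/s
set_airspeed(39.37): V ← 39.37 m/s
final state: V = 39.37 m/s, rpm = 2546 → n = rpm/60 = 42.433333 rev/s
target J* = 1.2222; solve J* = V/(n·D) for n: n = V/(J*·D) = 39.37/(1.2222 × 3.446) = 9.347767 rev/s
rpm = 60·n = 560.865999

rpm = 560.87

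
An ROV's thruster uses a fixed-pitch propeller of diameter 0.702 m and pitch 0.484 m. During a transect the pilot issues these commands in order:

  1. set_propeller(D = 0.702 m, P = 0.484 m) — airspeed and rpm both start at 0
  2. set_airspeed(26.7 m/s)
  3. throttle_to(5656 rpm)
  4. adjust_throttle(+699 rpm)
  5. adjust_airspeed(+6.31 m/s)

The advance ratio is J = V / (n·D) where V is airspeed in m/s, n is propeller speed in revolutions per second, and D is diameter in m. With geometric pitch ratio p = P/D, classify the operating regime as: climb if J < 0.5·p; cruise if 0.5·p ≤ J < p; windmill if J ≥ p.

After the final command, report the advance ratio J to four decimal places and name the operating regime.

set_propeller: D = 0.702 m, P = 0.484 m (p = P/D = 0.689459); state ← (V=0, rpm=0)
set_airspeed(26.7): V ← 26.7 m/s
throttle_to(5656): rpm ← 5656
adjust_throttle(+699): rpm ← 5656 +699 = 6355
adjust_airspeed(+6.31): V ← 26.7 +6.31 = 33.01 m/s
final state: V = 33.01 m/s, rpm = 6355 → n = rpm/60 = 105.916667 rev/s
J = V / (n·D) = 33.01 / (105.916667 × 0.702) = 0.443960
regime bands: climb J<0.3447 | cruise [0.3447, 0.6895) | windmill J≥0.6895
J = 0.4440 → cruise

J = 0.4440, regime = cruise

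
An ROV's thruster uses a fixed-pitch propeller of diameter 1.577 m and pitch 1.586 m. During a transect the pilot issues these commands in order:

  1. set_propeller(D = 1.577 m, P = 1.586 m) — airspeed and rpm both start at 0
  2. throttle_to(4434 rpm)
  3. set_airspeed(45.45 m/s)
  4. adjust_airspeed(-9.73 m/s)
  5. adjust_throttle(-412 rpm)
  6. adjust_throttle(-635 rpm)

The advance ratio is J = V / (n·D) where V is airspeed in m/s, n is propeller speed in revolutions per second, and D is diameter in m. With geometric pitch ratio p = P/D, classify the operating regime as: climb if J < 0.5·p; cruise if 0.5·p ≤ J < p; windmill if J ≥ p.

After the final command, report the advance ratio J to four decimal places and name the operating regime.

J = 0.4013, regime = climb

set_propeller: D = 1.577 m, P = 1.586 m (p = P/D = 1.005707); state ← (V=0, rpm=0)
throttle_to(4434): rpm ← 4434
set_airspeed(45.45): V ← 45.45 m/s
adjust_airspeed(-9.73): V ← 45.45 -9.73 = 35.72 m/s
adjust_throttle(-412): rpm ← 4434 -412 = 4022
adjust_throttle(-635): rpm ← 4022 -635 = 3387
final state: V = 35.72 m/s, rpm = 3387 → n = rpm/60 = 56.450000 rev/s
J = V / (n·D) = 35.72 / (56.450000 × 1.577) = 0.401251
regime bands: climb J<0.5029 | cruise [0.5029, 1.0057) | windmill J≥1.0057
J = 0.4013 → climb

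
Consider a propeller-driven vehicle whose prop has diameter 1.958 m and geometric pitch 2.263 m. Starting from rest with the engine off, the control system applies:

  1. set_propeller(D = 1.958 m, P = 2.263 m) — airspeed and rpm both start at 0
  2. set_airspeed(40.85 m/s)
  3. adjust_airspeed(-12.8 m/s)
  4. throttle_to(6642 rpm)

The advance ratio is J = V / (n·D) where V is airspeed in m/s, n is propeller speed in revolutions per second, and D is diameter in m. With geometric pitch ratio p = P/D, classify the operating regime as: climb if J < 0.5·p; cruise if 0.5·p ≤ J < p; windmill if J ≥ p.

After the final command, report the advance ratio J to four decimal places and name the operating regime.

J = 0.1294, regime = climb

set_propeller: D = 1.958 m, P = 2.263 m (p = P/D = 1.155771); state ← (V=0, rpm=0)
set_airspeed(40.85): V ← 40.85 m/s
adjust_airspeed(-12.8): V ← 40.85 -12.8 = 28.05 m/s
throttle_to(6642): rpm ← 6642
final state: V = 28.05 m/s, rpm = 6642 → n = rpm/60 = 110.700000 rev/s
J = V / (n·D) = 28.05 / (110.700000 × 1.958) = 0.129411
regime bands: climb J<0.5779 | cruise [0.5779, 1.1558) | windmill J≥1.1558
J = 0.1294 → climb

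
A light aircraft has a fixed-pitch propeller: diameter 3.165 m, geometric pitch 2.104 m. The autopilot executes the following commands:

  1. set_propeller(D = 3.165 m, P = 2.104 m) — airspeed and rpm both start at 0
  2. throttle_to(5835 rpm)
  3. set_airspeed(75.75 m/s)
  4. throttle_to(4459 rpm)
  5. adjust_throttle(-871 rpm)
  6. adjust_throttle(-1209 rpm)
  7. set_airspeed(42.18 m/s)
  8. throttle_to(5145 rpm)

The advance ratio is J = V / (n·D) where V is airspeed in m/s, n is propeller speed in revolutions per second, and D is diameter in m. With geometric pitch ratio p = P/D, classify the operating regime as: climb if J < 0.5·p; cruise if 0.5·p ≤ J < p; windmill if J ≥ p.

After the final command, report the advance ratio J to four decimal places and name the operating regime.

J = 0.1554, regime = climb

set_propeller: D = 3.165 m, P = 2.104 m (p = P/D = 0.664771); state ← (V=0, rpm=0)
throttle_to(5835): rpm ← 5835
set_airspeed(75.75): V ← 75.75 m/s
throttle_to(4459): rpm ← 4459
adjust_throttle(-871): rpm ← 4459 -871 = 3588
adjust_throttle(-1209): rpm ← 3588 -1209 = 2379
set_airspeed(42.18): V ← 42.18 m/s
throttle_to(5145): rpm ← 5145
final state: V = 42.18 m/s, rpm = 5145 → n = rpm/60 = 85.750000 rev/s
J = V / (n·D) = 42.18 / (85.750000 × 3.165) = 0.155417
regime bands: climb J<0.3324 | cruise [0.3324, 0.6648) | windmill J≥0.6648
J = 0.1554 → climb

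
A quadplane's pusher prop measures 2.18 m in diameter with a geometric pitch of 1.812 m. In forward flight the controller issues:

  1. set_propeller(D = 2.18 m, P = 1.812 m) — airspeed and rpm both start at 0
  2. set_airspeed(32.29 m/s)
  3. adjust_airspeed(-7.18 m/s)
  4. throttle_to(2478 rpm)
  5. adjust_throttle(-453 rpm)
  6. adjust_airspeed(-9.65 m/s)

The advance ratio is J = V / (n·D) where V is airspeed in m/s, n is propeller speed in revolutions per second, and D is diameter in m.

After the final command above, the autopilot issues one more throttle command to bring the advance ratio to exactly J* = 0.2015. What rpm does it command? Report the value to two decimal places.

set_propeller: D = 2.18 m, P = 1.812 m (p = P/D = 0.831193); state ← (V=0, rpm=0)
set_airspeed(32.29): V ← 32.29 m/s
adjust_airspeed(-7.18): V ← 32.29 -7.18 = 25.11 m/s
throttle_to(2478): rpm ← 2478
adjust_throttle(-453): rpm ← 2478 -453 = 2025
adjust_airspeed(-9.65): V ← 25.11 -9.65 = 15.46 m/s
final state: V = 15.46 m/s, rpm = 2025 → n = rpm/60 = 33.750000 rev/s
target J* = 0.2015; solve J* = V/(n·D) for n: n = V/(J*·D) = 15.46/(0.2015 × 2.18) = 35.194755 rev/s
rpm = 60·n = 2111.685296

rpm = 2111.69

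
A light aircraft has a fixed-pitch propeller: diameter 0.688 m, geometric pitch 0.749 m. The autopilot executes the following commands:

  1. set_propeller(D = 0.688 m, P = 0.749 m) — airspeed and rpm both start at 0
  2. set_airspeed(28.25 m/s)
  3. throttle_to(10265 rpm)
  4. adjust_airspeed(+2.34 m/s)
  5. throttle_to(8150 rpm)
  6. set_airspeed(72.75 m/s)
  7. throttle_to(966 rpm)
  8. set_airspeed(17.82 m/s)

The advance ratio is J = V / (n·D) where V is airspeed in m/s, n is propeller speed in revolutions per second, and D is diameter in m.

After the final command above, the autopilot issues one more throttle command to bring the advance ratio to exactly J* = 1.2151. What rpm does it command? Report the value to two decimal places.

set_propeller: D = 0.688 m, P = 0.749 m (p = P/D = 1.088663); state ← (V=0, rpm=0)
set_airspeed(28.25): V ← 28.25 m/s
throttle_to(10265): rpm ← 10265
adjust_airspeed(+2.34): V ← 28.25 +2.34 = 30.59 m/s
throttle_to(8150): rpm ← 8150
set_airspeed(72.75): V ← 72.75 m/s
throttle_to(966): rpm ← 966
set_airspeed(17.82): V ← 17.82 m/s
final state: V = 17.82 m/s, rpm = 966 → n = rpm/60 = 16.100000 rev/s
target J* = 1.2151; solve J* = V/(n·D) for n: n = V/(J*·D) = 17.82/(1.2151 × 0.688) = 21.316075 rev/s
rpm = 60·n = 1278.964503

rpm = 1278.96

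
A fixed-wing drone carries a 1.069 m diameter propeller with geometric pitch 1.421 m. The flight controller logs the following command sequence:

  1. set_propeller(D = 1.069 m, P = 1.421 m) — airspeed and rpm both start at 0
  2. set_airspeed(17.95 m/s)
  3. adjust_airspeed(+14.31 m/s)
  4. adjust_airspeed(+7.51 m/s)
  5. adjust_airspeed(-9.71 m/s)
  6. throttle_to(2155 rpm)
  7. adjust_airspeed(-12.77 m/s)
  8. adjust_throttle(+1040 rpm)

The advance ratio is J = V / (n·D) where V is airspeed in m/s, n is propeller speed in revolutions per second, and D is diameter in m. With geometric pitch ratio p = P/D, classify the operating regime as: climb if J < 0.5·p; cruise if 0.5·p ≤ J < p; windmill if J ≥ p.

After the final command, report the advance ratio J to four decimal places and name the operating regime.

J = 0.3037, regime = climb

set_propeller: D = 1.069 m, P = 1.421 m (p = P/D = 1.329280); state ← (V=0, rpm=0)
set_airspeed(17.95): V ← 17.95 m/s
adjust_airspeed(+14.31): V ← 17.95 +14.31 = 32.26 m/s
adjust_airspeed(+7.51): V ← 32.26 +7.51 = 39.77 m/s
adjust_airspeed(-9.71): V ← 39.77 -9.71 = 30.06 m/s
throttle_to(2155): rpm ← 2155
adjust_airspeed(-12.77): V ← 30.06 -12.77 = 17.29 m/s
adjust_throttle(+1040): rpm ← 2155 +1040 = 3195
final state: V = 17.29 m/s, rpm = 3195 → n = rpm/60 = 53.250000 rev/s
J = V / (n·D) = 17.29 / (53.250000 × 1.069) = 0.303737
regime bands: climb J<0.6646 | cruise [0.6646, 1.3293) | windmill J≥1.3293
J = 0.3037 → climb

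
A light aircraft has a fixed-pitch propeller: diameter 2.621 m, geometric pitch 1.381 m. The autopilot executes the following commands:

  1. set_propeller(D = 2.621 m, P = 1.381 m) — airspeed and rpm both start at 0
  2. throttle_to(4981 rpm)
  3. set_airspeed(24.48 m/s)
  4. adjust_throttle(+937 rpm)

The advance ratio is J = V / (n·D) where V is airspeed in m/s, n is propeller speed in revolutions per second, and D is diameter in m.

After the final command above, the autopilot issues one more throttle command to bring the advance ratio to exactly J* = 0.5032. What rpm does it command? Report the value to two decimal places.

set_propeller: D = 2.621 m, P = 1.381 m (p = P/D = 0.526898); state ← (V=0, rpm=0)
throttle_to(4981): rpm ← 4981
set_airspeed(24.48): V ← 24.48 m/s
adjust_throttle(+937): rpm ← 4981 +937 = 5918
final state: V = 24.48 m/s, rpm = 5918 → n = rpm/60 = 98.633333 rev/s
target J* = 0.5032; solve J* = V/(n·D) for n: n = V/(J*·D) = 24.48/(0.5032 × 2.621) = 18.561102 rev/s
rpm = 60·n = 1113.666127

rpm = 1113.67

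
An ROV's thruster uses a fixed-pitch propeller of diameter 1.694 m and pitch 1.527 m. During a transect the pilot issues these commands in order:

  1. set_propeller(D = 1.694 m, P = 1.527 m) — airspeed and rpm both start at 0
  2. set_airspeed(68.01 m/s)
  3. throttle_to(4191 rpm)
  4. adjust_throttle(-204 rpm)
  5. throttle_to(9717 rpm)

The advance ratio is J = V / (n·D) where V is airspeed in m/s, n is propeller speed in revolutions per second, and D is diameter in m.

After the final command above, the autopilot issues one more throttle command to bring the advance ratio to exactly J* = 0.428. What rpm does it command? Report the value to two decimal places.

set_propeller: D = 1.694 m, P = 1.527 m (p = P/D = 0.901417); state ← (V=0, rpm=0)
set_airspeed(68.01): V ← 68.01 m/s
throttle_to(4191): rpm ← 4191
adjust_throttle(-204): rpm ← 4191 -204 = 3987
throttle_to(9717): rpm ← 9717
final state: V = 68.01 m/s, rpm = 9717 → n = rpm/60 = 161.950000 rev/s
target J* = 0.428; solve J* = V/(n·D) for n: n = V/(J*·D) = 68.01/(0.428 × 1.694) = 93.802756 rev/s
rpm = 60·n = 5628.165378

rpm = 5628.17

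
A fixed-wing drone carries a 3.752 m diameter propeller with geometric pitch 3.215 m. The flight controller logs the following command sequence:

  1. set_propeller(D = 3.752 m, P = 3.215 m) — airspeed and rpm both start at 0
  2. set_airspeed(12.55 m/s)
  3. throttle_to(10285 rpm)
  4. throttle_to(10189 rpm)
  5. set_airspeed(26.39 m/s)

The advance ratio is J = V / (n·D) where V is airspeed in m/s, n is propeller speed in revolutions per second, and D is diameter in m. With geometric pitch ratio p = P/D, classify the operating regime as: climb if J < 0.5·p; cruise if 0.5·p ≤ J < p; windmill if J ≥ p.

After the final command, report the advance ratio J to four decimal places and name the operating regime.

set_propeller: D = 3.752 m, P = 3.215 m (p = P/D = 0.856876); state ← (V=0, rpm=0)
set_airspeed(12.55): V ← 12.55 m/s
throttle_to(10285): rpm ← 10285
throttle_to(10189): rpm ← 10189
set_airspeed(26.39): V ← 26.39 m/s
final state: V = 26.39 m/s, rpm = 10189 → n = rpm/60 = 169.816667 rev/s
J = V / (n·D) = 26.39 / (169.816667 × 3.752) = 0.041419
regime bands: climb J<0.4284 | cruise [0.4284, 0.8569) | windmill J≥0.8569
J = 0.0414 → climb

J = 0.0414, regime = climb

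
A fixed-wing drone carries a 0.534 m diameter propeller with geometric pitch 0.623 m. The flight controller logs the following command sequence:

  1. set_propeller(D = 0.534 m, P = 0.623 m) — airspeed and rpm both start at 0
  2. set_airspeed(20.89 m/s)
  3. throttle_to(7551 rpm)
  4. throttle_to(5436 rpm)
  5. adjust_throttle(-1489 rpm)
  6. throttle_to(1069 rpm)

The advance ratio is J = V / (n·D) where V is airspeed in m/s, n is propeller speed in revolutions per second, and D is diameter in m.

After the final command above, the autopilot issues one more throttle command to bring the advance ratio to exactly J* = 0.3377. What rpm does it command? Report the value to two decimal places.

set_propeller: D = 0.534 m, P = 0.623 m (p = P/D = 1.166667); state ← (V=0, rpm=0)
set_airspeed(20.89): V ← 20.89 m/s
throttle_to(7551): rpm ← 7551
throttle_to(5436): rpm ← 5436
adjust_throttle(-1489): rpm ← 5436 -1489 = 3947
throttle_to(1069): rpm ← 1069
final state: V = 20.89 m/s, rpm = 1069 → n = rpm/60 = 17.816667 rev/s
target J* = 0.3377; solve J* = V/(n·D) for n: n = V/(J*·D) = 20.89/(0.3377 × 0.534) = 115.842020 rev/s
rpm = 60·n = 6950.521206

rpm = 6950.52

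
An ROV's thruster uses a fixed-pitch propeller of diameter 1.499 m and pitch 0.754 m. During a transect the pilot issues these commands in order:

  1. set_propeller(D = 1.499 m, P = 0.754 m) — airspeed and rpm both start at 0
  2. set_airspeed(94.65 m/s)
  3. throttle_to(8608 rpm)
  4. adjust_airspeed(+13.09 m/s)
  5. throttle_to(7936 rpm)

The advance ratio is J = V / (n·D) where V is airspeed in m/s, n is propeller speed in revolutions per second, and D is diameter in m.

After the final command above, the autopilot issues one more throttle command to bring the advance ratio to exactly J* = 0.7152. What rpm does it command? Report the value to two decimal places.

rpm = 6029.75

set_propeller: D = 1.499 m, P = 0.754 m (p = P/D = 0.503002); state ← (V=0, rpm=0)
set_airspeed(94.65): V ← 94.65 m/s
throttle_to(8608): rpm ← 8608
adjust_airspeed(+13.09): V ← 94.65 +13.09 = 107.74 m/s
throttle_to(7936): rpm ← 7936
final state: V = 107.74 m/s, rpm = 7936 → n = rpm/60 = 132.266667 rev/s
target J* = 0.7152; solve J* = V/(n·D) for n: n = V/(J*·D) = 107.74/(0.7152 × 1.499) = 100.495782 rev/s
rpm = 60·n = 6029.746901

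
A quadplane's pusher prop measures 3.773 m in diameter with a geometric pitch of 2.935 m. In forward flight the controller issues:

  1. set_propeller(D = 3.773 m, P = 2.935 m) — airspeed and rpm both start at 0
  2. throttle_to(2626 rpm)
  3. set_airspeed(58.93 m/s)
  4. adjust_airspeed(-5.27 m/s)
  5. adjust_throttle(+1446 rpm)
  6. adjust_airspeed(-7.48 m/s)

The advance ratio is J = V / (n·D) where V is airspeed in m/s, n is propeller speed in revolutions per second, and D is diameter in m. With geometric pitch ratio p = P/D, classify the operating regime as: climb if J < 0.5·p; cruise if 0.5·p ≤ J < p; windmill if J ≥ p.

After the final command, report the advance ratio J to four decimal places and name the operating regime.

J = 0.1803, regime = climb

set_propeller: D = 3.773 m, P = 2.935 m (p = P/D = 0.777896); state ← (V=0, rpm=0)
throttle_to(2626): rpm ← 2626
set_airspeed(58.93): V ← 58.93 m/s
adjust_airspeed(-5.27): V ← 58.93 -5.27 = 53.66 m/s
adjust_throttle(+1446): rpm ← 2626 +1446 = 4072
adjust_airspeed(-7.48): V ← 53.66 -7.48 = 46.18 m/s
final state: V = 46.18 m/s, rpm = 4072 → n = rpm/60 = 67.866667 rev/s
J = V / (n·D) = 46.18 / (67.866667 × 3.773) = 0.180348
regime bands: climb J<0.3889 | cruise [0.3889, 0.7779) | windmill J≥0.7779
J = 0.1803 → climb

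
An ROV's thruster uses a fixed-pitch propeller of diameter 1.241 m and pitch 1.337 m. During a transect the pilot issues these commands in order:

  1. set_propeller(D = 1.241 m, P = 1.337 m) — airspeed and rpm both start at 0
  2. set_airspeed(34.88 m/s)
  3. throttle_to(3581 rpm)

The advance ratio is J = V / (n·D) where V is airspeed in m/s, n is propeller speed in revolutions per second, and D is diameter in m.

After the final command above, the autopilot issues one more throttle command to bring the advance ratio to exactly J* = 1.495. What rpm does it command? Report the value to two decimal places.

rpm = 1128.01

set_propeller: D = 1.241 m, P = 1.337 m (p = P/D = 1.077357); state ← (V=0, rpm=0)
set_airspeed(34.88): V ← 34.88 m/s
throttle_to(3581): rpm ← 3581
final state: V = 34.88 m/s, rpm = 3581 → n = rpm/60 = 59.683333 rev/s
target J* = 1.495; solve J* = V/(n·D) for n: n = V/(J*·D) = 34.88/(1.495 × 1.241) = 18.800245 rev/s
rpm = 60·n = 1128.014682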